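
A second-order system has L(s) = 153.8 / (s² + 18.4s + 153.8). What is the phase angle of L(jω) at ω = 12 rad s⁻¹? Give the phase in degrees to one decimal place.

-87.5°

∠[(j12)² + 18.4(j12) + 153.8] = ∠[9.8 + j220.8] = 87.46°
∠L(j12) = −87.46° = -87.46°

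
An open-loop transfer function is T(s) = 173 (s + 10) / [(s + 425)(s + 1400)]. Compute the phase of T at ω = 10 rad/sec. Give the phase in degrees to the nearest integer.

∠(j10 + 10) = arctan(10/10) = 45.00°
∠(j10 + 425) = arctan(10/425) = 1.35°
∠(j10 + 1400) = arctan(10/1400) = 0.41°
∠T(j10) = 45.00° − (1.35° + 0.41°) = 43.24°

43°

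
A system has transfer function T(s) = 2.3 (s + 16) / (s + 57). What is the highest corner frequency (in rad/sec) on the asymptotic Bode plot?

57 rad/sec

Break frequencies occur at each pole and zero magnitude: 16 rad/sec, 57 rad/sec.
The highest is 57 rad/sec.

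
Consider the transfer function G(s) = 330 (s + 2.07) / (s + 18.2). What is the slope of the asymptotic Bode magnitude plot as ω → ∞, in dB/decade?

0 dB/decade

With 1 zero and 1 pole, the high-frequency asymptotic slope is 20 × (1 − 1) = 0 dB/decade.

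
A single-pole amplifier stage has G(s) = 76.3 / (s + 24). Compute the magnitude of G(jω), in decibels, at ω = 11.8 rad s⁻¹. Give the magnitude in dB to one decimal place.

9.1 dB

|j11.8 + 24| = √(11.8² + 24²) = 26.74
|G(j11.8)| = 76.3 / 26.74 = 2.853
20 log₁₀(2.853) = 9.11 dB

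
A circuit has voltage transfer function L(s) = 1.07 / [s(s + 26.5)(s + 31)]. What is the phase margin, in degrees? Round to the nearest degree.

90°

Gain crossover: |L(jω)| = 1 at ω ≈ 0.0013 rad/sec.
∠L(j0.0013) = −90° − arctan(0.0013/26.5) − arctan(0.0013/31) ≈ -90.01°
PM = 180° + (-90.01°) = 89.99°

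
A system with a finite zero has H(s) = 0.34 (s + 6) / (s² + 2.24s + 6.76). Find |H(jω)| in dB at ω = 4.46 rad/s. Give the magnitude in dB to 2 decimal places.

-16.25 dB

|j4.46 + 6| = √(4.46² + 6²) = 7.476
|(j4.46)² + 2.24(j4.46) + 6.76| = |-13.132 + j9.9904| = 16.5
|H(j4.46)| = 0.34 × 7.476 / 16.5 = 0.15405
20 log₁₀(0.15405) = -16.247 dB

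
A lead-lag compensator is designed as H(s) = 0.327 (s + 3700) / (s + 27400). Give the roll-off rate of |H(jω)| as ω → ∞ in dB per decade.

With 1 zero and 1 pole, the high-frequency asymptotic slope is 20 × (1 − 1) = 0 dB/decade.

0 dB/decade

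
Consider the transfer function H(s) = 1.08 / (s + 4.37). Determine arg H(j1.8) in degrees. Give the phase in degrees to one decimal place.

-22.4°

∠(j1.8 + 4.37) = arctan(1.8/4.37) = 22.39°
∠H(j1.8) = −22.39° = -22.39°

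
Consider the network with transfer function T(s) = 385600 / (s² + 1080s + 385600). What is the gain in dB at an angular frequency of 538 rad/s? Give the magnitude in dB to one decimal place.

|(j538)² + 1080(j538) + 385600| = |96156 + j5.8104e+05| = 5.889e+05
|T(j538)| = 385600 / 5.889e+05 = 0.65473
20 log₁₀(0.65473) = -3.68 dB

-3.7 dB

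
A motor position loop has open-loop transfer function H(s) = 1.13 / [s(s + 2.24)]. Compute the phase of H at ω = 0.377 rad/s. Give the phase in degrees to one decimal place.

-99.6°

∠(j0.377 + 2.24) = arctan(0.377/2.24) = 9.55°
∠(j0.377) = 90.00°
∠H(j0.377) = − (9.55° + 90.00°) = -99.55°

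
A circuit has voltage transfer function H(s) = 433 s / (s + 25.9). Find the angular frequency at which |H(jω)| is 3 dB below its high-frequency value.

For a single-pole high-pass, the −3 dB point is at the pole: ω = 25.9 rad/s.

25.9 rad/s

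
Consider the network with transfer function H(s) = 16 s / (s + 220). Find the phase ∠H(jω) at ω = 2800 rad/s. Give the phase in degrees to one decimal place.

4.5 deg

∠(j2800) = 90.00°
∠(j2800 + 220) = arctan(2800/220) = 85.51°
∠H(j2800) = 90.00° − 85.51° = 4.49°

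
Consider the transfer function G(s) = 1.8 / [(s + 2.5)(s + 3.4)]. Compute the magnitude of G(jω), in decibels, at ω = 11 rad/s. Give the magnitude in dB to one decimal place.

-37.2 dB

|j11 + 2.5| = √(11² + 2.5²) = 11.28
|j11 + 3.4| = √(11² + 3.4²) = 11.51
|G(j11)| = 1.8 / (11.28 × 11.51) = 0.013859
20 log₁₀(0.013859) = -37.17 dB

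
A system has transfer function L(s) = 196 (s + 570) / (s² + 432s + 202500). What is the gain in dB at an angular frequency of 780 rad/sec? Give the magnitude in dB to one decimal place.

-8.9 dB

|j780 + 570| = √(780² + 570²) = 966.1
|(j780)² + 432(j780) + 202500| = |-4.059e+05 + j3.3696e+05| = 5.275e+05
|L(j780)| = 196 × 966.1 / 5.275e+05 = 0.35893
20 log₁₀(0.35893) = -8.90 dB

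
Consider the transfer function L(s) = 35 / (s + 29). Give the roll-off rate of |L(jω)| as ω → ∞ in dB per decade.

With 0 zeros and 1 pole, the high-frequency asymptotic slope is 20 × (0 − 1) = -20 dB/decade.

-20 dB/decade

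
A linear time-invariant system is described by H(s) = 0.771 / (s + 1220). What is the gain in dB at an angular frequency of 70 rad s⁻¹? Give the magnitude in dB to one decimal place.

|j70 + 1220| = √(70² + 1220²) = 1222
|H(j70)| = 0.771 / 1222 = 0.00063093
20 log₁₀(0.00063093) = -64.00 dB

-64.0 dB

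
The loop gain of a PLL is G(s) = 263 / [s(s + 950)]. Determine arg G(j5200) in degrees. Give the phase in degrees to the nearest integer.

-170°

∠(j5200 + 950) = arctan(5200/950) = 79.65°
∠(j5200) = 90.00°
∠G(j5200) = − (79.65° + 90.00°) = -169.65°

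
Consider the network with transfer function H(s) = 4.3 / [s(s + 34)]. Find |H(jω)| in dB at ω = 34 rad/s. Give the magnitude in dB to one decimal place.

|j34 + 34| = √(34² + 34²) = 48.08
|j34| = 34
|H(j34)| = 4.3 / (48.08 × 34) = 0.0026302
20 log₁₀(0.0026302) = -51.60 dB

-51.6 dB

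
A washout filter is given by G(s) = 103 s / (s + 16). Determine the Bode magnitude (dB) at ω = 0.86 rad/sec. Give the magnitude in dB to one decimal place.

14.9 dB

|j0.86| = 0.86
|j0.86 + 16| = √(0.86² + 16²) = 16.02
|G(j0.86)| = 103 × 0.86 / 16.02 = 5.5283
20 log₁₀(5.5283) = 14.85 dB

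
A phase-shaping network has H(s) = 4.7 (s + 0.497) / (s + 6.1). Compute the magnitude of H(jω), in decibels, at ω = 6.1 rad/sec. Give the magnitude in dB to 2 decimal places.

10.46 dB

|j6.1 + 0.497| = √(6.1² + 0.497²) = 6.12
|j6.1 + 6.1| = √(6.1² + 6.1²) = 8.627
|H(j6.1)| = 4.7 × 6.12 / 8.627 = 3.3344
20 log₁₀(3.3344) = 10.460 dB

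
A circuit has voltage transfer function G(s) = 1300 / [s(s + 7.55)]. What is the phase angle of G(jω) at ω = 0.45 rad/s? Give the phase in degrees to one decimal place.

-93.4°

∠(j0.45 + 7.55) = arctan(0.45/7.55) = 3.41°
∠(j0.45) = 90.00°
∠G(j0.45) = − (3.41° + 90.00°) = -93.41°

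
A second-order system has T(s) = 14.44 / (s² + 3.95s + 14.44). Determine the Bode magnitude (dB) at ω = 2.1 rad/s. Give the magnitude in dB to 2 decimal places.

0.90 dB

|(j2.1)² + 3.95(j2.1) + 14.44| = |10.03 + j8.295| = 13.02
|T(j2.1)| = 14.44 / 13.02 = 1.1094
20 log₁₀(1.1094) = 0.902 dB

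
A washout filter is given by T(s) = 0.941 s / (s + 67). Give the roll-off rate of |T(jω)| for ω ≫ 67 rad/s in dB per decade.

With 1 zero and 1 pole, the high-frequency asymptotic slope is 20 × (1 − 1) = 0 dB/decade.

0 dB/decade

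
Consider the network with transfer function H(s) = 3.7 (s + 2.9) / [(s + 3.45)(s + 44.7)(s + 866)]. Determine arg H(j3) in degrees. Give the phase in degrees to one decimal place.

0.9°

∠(j3 + 2.9) = arctan(3/2.9) = 45.97°
∠(j3 + 3.45) = arctan(3/3.45) = 41.01°
∠(j3 + 44.7) = arctan(3/44.7) = 3.84°
∠(j3 + 866) = arctan(3/866) = 0.20°
∠H(j3) = 45.97° − (41.01° + 3.84° + 0.20°) = 0.92°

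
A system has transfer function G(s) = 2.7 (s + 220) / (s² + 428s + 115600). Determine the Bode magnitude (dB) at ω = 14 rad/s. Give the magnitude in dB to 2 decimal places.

-45.76 dB

|j14 + 220| = √(14² + 220²) = 220.4
|(j14)² + 428(j14) + 115600| = |1.154e+05 + j5992| = 1.156e+05
|G(j14)| = 2.7 × 220.4 / 1.156e+05 = 0.0051506
20 log₁₀(0.0051506) = -45.763 dB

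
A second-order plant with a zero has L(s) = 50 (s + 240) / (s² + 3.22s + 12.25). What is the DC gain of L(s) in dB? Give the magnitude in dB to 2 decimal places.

L(0) = 50 × 240 / 12.25 = 979.59
20 log₁₀(979.59) = 59.821 dB

59.82 dB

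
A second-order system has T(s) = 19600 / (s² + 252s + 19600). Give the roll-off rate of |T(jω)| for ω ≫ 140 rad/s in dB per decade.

-40 dB/decade

With 0 zeros and 2 poles, the high-frequency asymptotic slope is 20 × (0 − 2) = -40 dB/decade.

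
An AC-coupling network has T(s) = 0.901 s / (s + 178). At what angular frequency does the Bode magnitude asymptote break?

The single real pole at s = −178 gives a corner at ω = 178 rad/s.

178 rad/s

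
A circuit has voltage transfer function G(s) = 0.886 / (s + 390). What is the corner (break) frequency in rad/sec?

The single real pole at s = −390 gives a corner at ω = 390 rad/sec.

390 rad/sec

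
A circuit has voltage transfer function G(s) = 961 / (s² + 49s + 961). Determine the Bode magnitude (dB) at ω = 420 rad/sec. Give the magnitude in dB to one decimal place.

|(j420)² + 49(j420) + 961| = |-1.7544e+05 + j20580| = 1.766e+05
|G(j420)| = 961 / 1.766e+05 = 0.0054404
20 log₁₀(0.0054404) = -45.29 dB

-45.3 dB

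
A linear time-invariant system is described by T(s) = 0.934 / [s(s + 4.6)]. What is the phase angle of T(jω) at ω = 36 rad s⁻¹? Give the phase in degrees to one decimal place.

-172.7 deg

∠(j36 + 4.6) = arctan(36/4.6) = 82.72°
∠(j36) = 90.00°
∠T(j36) = − (82.72° + 90.00°) = -172.72°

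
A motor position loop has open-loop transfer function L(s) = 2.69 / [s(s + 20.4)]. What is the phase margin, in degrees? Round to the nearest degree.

90°

Gain crossover: |L(jω)| = 1 at ω ≈ 0.132 rad/sec.
∠L(j0.132) = −90° − arctan(0.132/20.4) ≈ -90.37°
PM = 180° + (-90.37°) = 89.63°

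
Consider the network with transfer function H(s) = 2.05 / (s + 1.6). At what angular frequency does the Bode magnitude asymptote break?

The single real pole at s = −1.6 gives a corner at ω = 1.6 rad/s.

1.6 rad/s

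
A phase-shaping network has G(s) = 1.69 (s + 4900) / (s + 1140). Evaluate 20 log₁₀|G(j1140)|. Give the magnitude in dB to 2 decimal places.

|j1140 + 4900| = √(1140² + 4900²) = 5031
|j1140 + 1140| = √(1140² + 1140²) = 1612
|G(j1140)| = 1.69 × 5031 / 1612 = 5.2736
20 log₁₀(5.2736) = 14.442 dB

14.44 dB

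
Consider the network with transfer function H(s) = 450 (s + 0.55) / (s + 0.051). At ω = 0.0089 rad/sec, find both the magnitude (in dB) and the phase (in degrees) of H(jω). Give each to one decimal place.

|j0.0089 + 0.55| = √(0.0089² + 0.55²) = 0.5501
|j0.0089 + 0.051| = √(0.0089² + 0.051²) = 0.05177
|H(j0.0089)| = 450 × 0.5501 / 0.05177 = 4781.3
20 log₁₀(4781.3) = 73.59 dB
∠(j0.0089 + 0.55) = arctan(0.0089/0.55) = 0.93°
∠(j0.0089 + 0.051) = arctan(0.0089/0.051) = 9.90°
∠H(j0.0089) = 0.93° − 9.90° = -8.97°

|H| = 73.6 dB, ∠H = -9.0°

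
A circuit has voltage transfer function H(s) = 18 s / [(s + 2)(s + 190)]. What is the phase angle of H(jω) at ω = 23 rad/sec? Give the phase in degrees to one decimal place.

-1.9°

∠(j23) = 90.00°
∠(j23 + 2) = arctan(23/2) = 85.03°
∠(j23 + 190) = arctan(23/190) = 6.90°
∠H(j23) = 90.00° − (85.03° + 6.90°) = -1.93°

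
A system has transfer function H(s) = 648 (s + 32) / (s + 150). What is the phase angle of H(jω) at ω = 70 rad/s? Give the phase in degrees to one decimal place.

∠(j70 + 32) = arctan(70/32) = 65.43°
∠(j70 + 150) = arctan(70/150) = 25.02°
∠H(j70) = 65.43° − 25.02° = 40.42°

40.4°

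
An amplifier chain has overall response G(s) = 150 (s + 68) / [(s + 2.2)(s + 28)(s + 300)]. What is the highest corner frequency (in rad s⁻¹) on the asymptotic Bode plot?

Break frequencies occur at each pole and zero magnitude: 2.2 rad s⁻¹, 28 rad s⁻¹, 68 rad s⁻¹, 300 rad s⁻¹.
The highest is 300 rad s⁻¹.

300 rad s⁻¹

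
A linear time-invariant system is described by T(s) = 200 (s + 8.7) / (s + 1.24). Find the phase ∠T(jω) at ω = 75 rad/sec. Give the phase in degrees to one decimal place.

-5.7 deg

∠(j75 + 8.7) = arctan(75/8.7) = 83.38°
∠(j75 + 1.24) = arctan(75/1.24) = 89.05°
∠T(j75) = 83.38° − 89.05° = -5.67°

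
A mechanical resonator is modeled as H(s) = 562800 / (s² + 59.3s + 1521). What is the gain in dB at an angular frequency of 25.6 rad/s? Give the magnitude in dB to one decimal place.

|(j25.6)² + 59.3(j25.6) + 1521| = |865.64 + j1518.1| = 1748
|H(j25.6)| = 562800 / 1748 = 322.05
20 log₁₀(322.05) = 50.16 dB

50.2 dB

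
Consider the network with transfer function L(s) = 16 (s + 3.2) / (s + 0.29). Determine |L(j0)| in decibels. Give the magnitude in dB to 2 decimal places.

44.94 dB

L(0) = 16 × 3.2 / 0.29 = 176.55
20 log₁₀(176.55) = 44.937 dB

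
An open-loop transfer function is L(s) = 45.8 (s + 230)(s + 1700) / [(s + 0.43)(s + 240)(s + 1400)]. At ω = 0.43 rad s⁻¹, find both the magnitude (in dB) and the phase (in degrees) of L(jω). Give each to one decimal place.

|j0.43 + 230| = √(0.43² + 230²) = 230
|j0.43 + 1700| = √(0.43² + 1700²) = 1700
|j0.43 + 0.43| = √(0.43² + 0.43²) = 0.6081
|j0.43 + 240| = √(0.43² + 240²) = 240
|j0.43 + 1400| = √(0.43² + 1400²) = 1400
|L(j0.43)| = 45.8 × 230 × 1700 / (0.6081 × 240 × 1400) = 87.643
20 log₁₀(87.643) = 38.85 dB
∠(j0.43 + 230) = arctan(0.43/230) = 0.11°
∠(j0.43 + 1700) = arctan(0.43/1700) = 0.01°
∠(j0.43 + 0.43) = arctan(0.43/0.43) = 45.00°
∠(j0.43 + 240) = arctan(0.43/240) = 0.10°
∠(j0.43 + 1400) = arctan(0.43/1400) = 0.02°
∠L(j0.43) = 0.11° + 0.01° − (45.00° + 0.10° + 0.02°) = -45.00°

|L| = 38.9 dB, ∠L = -45.0°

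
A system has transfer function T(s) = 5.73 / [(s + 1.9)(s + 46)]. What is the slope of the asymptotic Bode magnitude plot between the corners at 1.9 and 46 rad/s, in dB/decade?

In this band the factors already past their corner are: pole at 1.9; net slope = -20 dB/decade.

-20 dB/decade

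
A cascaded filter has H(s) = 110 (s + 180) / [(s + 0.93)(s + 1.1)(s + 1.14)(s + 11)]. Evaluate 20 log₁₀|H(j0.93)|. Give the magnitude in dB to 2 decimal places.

56.17 dB

|j0.93 + 180| = √(0.93² + 180²) = 180
|j0.93 + 0.93| = √(0.93² + 0.93²) = 1.315
|j0.93 + 1.1| = √(0.93² + 1.1²) = 1.44
|j0.93 + 1.14| = √(0.93² + 1.14²) = 1.471
|j0.93 + 11| = √(0.93² + 11²) = 11.04
|H(j0.93)| = 110 × 180 / (1.315 × 1.44 × 1.471 × 11.04) = 643.51
20 log₁₀(643.51) = 56.171 dB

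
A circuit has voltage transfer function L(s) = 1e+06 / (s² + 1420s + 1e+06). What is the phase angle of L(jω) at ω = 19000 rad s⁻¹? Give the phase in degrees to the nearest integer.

∠[(j19000)² + 1420(j19000) + 1e+06] = ∠[-3.6e+08 + j2.698e+07] = 175.71°
∠L(j19000) = −175.71° = -175.71°

-176°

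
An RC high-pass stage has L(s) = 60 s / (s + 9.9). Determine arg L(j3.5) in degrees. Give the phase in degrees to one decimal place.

70.5°

∠(j3.5) = 90.00°
∠(j3.5 + 9.9) = arctan(3.5/9.9) = 19.47°
∠L(j3.5) = 90.00° − 19.47° = 70.53°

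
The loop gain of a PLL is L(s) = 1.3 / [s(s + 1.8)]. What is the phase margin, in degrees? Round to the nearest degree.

69°

Gain crossover: |L(jω)| = 1 at ω ≈ 0.676 rad/sec.
∠L(j0.676) = −90° − arctan(0.676/1.8) ≈ -110.59°
PM = 180° + (-110.59°) = 69.41°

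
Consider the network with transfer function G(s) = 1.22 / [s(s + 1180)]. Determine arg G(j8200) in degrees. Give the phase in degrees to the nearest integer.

∠(j8200 + 1180) = arctan(8200/1180) = 81.81°
∠(j8200) = 90.00°
∠G(j8200) = − (81.81° + 90.00°) = -171.81°

-172 deg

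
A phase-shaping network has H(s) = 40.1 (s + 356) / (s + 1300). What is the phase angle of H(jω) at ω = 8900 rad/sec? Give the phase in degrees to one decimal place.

6.0°

∠(j8900 + 356) = arctan(8900/356) = 87.71°
∠(j8900 + 1300) = arctan(8900/1300) = 81.69°
∠H(j8900) = 87.71° − 81.69° = 6.02°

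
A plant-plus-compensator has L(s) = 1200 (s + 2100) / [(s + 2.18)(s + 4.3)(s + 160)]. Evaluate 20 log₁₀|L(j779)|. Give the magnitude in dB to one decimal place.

|j779 + 2100| = √(779² + 2100²) = 2240
|j779 + 2.18| = √(779² + 2.18²) = 779
|j779 + 4.3| = √(779² + 4.3²) = 779
|j779 + 160| = √(779² + 160²) = 795.3
|L(j779)| = 1200 × 2240 / (779 × 779 × 795.3) = 0.0055693
20 log₁₀(0.0055693) = -45.08 dB

-45.1 dB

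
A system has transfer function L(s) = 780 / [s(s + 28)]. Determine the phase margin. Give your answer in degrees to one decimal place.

51.9 deg

Gain crossover: |L(jω)| = 1 at ω ≈ 21.9 rad/sec.
∠L(j21.9) = −90° − arctan(21.9/28) ≈ -128.07°
PM = 180° + (-128.07°) = 51.93°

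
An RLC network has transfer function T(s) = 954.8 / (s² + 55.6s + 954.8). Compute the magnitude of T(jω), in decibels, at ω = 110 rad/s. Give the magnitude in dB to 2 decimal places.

-22.49 dB

|(j110)² + 55.6(j110) + 954.8| = |-11145 + j6116| = 1.271e+04
|T(j110)| = 954.8 / 1.271e+04 = 0.075104
20 log₁₀(0.075104) = -22.487 dB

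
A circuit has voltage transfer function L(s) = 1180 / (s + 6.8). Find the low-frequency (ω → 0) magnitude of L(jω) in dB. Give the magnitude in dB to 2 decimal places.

44.79 dB

L(0) = 1180 / 6.8 = 173.53
20 log₁₀(173.53) = 44.787 dB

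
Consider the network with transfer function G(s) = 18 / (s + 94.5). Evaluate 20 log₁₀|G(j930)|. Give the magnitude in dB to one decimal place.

|j930 + 94.5| = √(930² + 94.5²) = 934.8
|G(j930)| = 18 / 934.8 = 0.019256
20 log₁₀(0.019256) = -34.31 dB

-34.3 dB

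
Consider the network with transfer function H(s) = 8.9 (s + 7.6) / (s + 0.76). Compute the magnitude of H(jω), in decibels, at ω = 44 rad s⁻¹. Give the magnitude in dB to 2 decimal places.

|j44 + 7.6| = √(44² + 7.6²) = 44.65
|j44 + 0.76| = √(44² + 0.76²) = 44.01
|H(j44)| = 8.9 × 44.65 / 44.01 = 9.0304
20 log₁₀(9.0304) = 19.114 dB

19.11 dB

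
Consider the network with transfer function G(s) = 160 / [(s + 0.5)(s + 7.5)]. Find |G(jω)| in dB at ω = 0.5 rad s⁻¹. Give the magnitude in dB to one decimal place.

29.6 dB

|j0.5 + 0.5| = √(0.5² + 0.5²) = 0.7071
|j0.5 + 7.5| = √(0.5² + 7.5²) = 7.517
|G(j0.5)| = 160 / (0.7071 × 7.517) = 30.103
20 log₁₀(30.103) = 29.57 dB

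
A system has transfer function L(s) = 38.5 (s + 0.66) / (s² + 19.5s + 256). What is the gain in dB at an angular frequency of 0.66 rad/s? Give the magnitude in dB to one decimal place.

|j0.66 + 0.66| = √(0.66² + 0.66²) = 0.9334
|(j0.66)² + 19.5(j0.66) + 256| = |255.56 + j12.87| = 255.9
|L(j0.66)| = 38.5 × 0.9334 / 255.9 = 0.14043
20 log₁₀(0.14043) = -17.05 dB

-17.1 dB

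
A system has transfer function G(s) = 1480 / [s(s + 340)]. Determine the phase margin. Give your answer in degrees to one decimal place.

Gain crossover: |G(jω)| = 1 at ω ≈ 4.35 rad/s.
∠G(j4.35) = −90° − arctan(4.35/340) ≈ -90.73°
PM = 180° + (-90.73°) = 89.27°

89.3°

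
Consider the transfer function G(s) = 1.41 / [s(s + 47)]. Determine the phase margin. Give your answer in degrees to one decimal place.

90.0°

Gain crossover: |G(jω)| = 1 at ω ≈ 0.03 rad/s.
∠G(j0.03) = −90° − arctan(0.03/47) ≈ -90.04°
PM = 180° + (-90.04°) = 89.96°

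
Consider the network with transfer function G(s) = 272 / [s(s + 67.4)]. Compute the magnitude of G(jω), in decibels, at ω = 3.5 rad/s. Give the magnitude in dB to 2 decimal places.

1.23 dB

|j3.5 + 67.4| = √(3.5² + 67.4²) = 67.49
|j3.5| = 3.5
|G(j3.5)| = 272 / (67.49 × 3.5) = 1.1515
20 log₁₀(1.1515) = 1.225 dB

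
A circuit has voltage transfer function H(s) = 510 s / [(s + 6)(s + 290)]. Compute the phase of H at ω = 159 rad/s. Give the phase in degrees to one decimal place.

∠(j159) = 90.00°
∠(j159 + 6) = arctan(159/6) = 87.84°
∠(j159 + 290) = arctan(159/290) = 28.73°
∠H(j159) = 90.00° − (87.84° + 28.73°) = -26.57°

-26.6°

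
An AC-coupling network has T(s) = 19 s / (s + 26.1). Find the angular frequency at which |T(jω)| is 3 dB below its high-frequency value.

For a single-pole high-pass, the −3 dB point is at the pole: ω = 26.1 rad/s.

26.1 rad/s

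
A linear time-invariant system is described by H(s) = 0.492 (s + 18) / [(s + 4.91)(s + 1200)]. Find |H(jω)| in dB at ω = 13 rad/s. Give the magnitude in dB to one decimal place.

-63.7 dB

|j13 + 18| = √(13² + 18²) = 22.2
|j13 + 4.91| = √(13² + 4.91²) = 13.9
|j13 + 1200| = √(13² + 1200²) = 1200
|H(j13)| = 0.492 × 22.2 / (13.9 × 1200) = 0.00065506
20 log₁₀(0.00065506) = -63.67 dB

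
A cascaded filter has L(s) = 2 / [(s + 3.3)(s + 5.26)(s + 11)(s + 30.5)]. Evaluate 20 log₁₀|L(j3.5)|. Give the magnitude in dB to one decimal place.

-74.6 dB

|j3.5 + 3.3| = √(3.5² + 3.3²) = 4.81
|j3.5 + 5.26| = √(3.5² + 5.26²) = 6.318
|j3.5 + 11| = √(3.5² + 11²) = 11.54
|j3.5 + 30.5| = √(3.5² + 30.5²) = 30.7
|L(j3.5)| = 2 / (4.81 × 6.318 × 11.54 × 30.7) = 0.00018569
20 log₁₀(0.00018569) = -74.62 dB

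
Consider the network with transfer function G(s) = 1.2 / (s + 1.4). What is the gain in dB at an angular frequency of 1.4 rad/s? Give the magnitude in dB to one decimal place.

|j1.4 + 1.4| = √(1.4² + 1.4²) = 1.98
|G(j1.4)| = 1.2 / 1.98 = 0.60609
20 log₁₀(0.60609) = -4.35 dB

-4.3 dB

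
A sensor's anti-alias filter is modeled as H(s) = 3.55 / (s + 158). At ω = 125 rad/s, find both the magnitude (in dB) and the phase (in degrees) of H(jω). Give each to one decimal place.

|H| = -35.1 dB, ∠H = -38.3°

|j125 + 158| = √(125² + 158²) = 201.5
|H(j125)| = 3.55 / 201.5 = 0.017621
20 log₁₀(0.017621) = -35.08 dB
∠(j125 + 158) = arctan(125/158) = 38.35°
∠H(j125) = −38.35° = -38.35°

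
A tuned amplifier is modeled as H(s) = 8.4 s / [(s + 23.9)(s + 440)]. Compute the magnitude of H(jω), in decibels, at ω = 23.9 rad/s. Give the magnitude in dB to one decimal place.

|j23.9| = 23.9
|j23.9 + 23.9| = √(23.9² + 23.9²) = 33.8
|j23.9 + 440| = √(23.9² + 440²) = 440.6
|H(j23.9)| = 8.4 × 23.9 / (33.8 × 440.6) = 0.013479
20 log₁₀(0.013479) = -37.41 dB

-37.4 dB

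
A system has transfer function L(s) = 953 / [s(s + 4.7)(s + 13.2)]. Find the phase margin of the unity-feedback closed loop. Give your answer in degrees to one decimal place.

3.9°

Gain crossover: |L(jω)| = 1 at ω ≈ 7.29 rad/sec.
∠L(j7.29) = −90° − arctan(7.29/4.7) − arctan(7.29/13.2) ≈ -176.09°
PM = 180° + (-176.09°) = 3.91°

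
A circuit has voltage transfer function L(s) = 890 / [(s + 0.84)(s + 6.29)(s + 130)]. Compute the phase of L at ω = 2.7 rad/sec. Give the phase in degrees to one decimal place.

∠(j2.7 + 0.84) = arctan(2.7/0.84) = 72.72°
∠(j2.7 + 6.29) = arctan(2.7/6.29) = 23.23°
∠(j2.7 + 130) = arctan(2.7/130) = 1.19°
∠L(j2.7) = − (72.72° + 23.23° + 1.19°) = -97.14°

-97.1 deg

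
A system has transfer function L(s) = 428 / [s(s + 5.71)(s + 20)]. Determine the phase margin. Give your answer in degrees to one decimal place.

Gain crossover: |L(jω)| = 1 at ω ≈ 3.22 rad/s.
∠L(j3.22) = −90° − arctan(3.22/5.71) − arctan(3.22/20) ≈ -128.59°
PM = 180° + (-128.59°) = 51.41°

51.4°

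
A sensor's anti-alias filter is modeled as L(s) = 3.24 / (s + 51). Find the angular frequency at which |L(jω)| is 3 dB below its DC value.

51 rad/sec

For a single-pole low-pass, the −3 dB point is at the pole: ω = 51 rad/sec.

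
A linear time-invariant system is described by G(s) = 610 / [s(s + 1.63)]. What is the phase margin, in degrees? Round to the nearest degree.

4°

Gain crossover: |G(jω)| = 1 at ω ≈ 24.7 rad s⁻¹.
∠G(j24.7) = −90° − arctan(24.7/1.63) ≈ -176.22°
PM = 180° + (-176.22°) = 3.78°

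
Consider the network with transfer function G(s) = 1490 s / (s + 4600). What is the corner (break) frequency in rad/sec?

4600 rad/sec

The single real pole at s = −4600 gives a corner at ω = 4600 rad/sec.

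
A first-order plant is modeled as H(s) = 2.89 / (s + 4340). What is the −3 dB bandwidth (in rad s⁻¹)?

4340 rad s⁻¹

For a single-pole low-pass, the −3 dB point is at the pole: ω = 4340 rad s⁻¹.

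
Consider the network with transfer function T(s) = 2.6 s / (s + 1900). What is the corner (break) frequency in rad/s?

1900 rad/s

The single real pole at s = −1900 gives a corner at ω = 1900 rad/s.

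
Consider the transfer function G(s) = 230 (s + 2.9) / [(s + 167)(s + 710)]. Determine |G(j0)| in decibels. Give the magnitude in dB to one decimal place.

-45.0 dB

G(0) = 230 × 2.9 / (167 × 710) = 0.0056254
20 log₁₀(0.0056254) = -45.00 dB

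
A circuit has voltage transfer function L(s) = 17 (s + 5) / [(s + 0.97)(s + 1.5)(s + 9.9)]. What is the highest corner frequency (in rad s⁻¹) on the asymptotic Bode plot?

9.9 rad s⁻¹

Break frequencies occur at each pole and zero magnitude: 0.97 rad s⁻¹, 1.5 rad s⁻¹, 5 rad s⁻¹, 9.9 rad s⁻¹.
The highest is 9.9 rad s⁻¹.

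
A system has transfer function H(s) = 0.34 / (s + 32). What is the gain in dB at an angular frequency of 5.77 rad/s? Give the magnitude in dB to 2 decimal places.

|j5.77 + 32| = √(5.77² + 32²) = 32.52
|H(j5.77)| = 0.34 / 32.52 = 0.010456
20 log₁₀(0.010456) = -39.612 dB

-39.61 dB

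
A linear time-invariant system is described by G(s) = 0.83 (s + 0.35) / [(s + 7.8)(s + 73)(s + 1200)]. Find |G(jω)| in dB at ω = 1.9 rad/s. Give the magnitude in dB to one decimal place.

-112.8 dB

|j1.9 + 0.35| = √(1.9² + 0.35²) = 1.932
|j1.9 + 7.8| = √(1.9² + 7.8²) = 8.028
|j1.9 + 73| = √(1.9² + 73²) = 73.02
|j1.9 + 1200| = √(1.9² + 1200²) = 1200
|G(j1.9)| = 0.83 × 1.932 / (8.028 × 73.02 × 1200) = 2.2794e-06
20 log₁₀(2.2794e-06) = -112.84 dB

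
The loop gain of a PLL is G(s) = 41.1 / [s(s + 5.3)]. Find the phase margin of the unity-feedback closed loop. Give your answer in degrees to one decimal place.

44.4 deg

Gain crossover: |G(jω)| = 1 at ω ≈ 5.42 rad s⁻¹.
∠G(j5.42) = −90° − arctan(5.42/5.3) ≈ -135.65°
PM = 180° + (-135.65°) = 44.35°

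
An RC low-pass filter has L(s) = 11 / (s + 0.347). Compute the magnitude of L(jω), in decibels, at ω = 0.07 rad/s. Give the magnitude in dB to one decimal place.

|j0.07 + 0.347| = √(0.07² + 0.347²) = 0.354
|L(j0.07)| = 11 / 0.354 = 31.074
20 log₁₀(31.074) = 29.85 dB

29.8 dB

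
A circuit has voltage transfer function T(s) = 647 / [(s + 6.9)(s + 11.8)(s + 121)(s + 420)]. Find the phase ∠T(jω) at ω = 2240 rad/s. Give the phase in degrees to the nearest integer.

∠(j2240 + 6.9) = arctan(2240/6.9) = 89.82°
∠(j2240 + 11.8) = arctan(2240/11.8) = 89.70°
∠(j2240 + 121) = arctan(2240/121) = 86.91°
∠(j2240 + 420) = arctan(2240/420) = 79.38°
∠T(j2240) = − (89.82° + 89.70° + 86.91° + 79.38°) = -345.81°

-346°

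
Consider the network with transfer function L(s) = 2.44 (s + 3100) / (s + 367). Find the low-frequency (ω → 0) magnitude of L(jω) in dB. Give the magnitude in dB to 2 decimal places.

L(0) = 2.44 × 3100 / 367 = 20.61
20 log₁₀(20.61) = 26.282 dB

26.28 dB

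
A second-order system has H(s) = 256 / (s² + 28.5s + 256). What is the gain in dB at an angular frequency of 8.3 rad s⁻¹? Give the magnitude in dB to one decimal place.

|(j8.3)² + 28.5(j8.3) + 256| = |187.11 + j236.55| = 301.6
|H(j8.3)| = 256 / 301.6 = 0.84879
20 log₁₀(0.84879) = -1.42 dB

-1.4 dB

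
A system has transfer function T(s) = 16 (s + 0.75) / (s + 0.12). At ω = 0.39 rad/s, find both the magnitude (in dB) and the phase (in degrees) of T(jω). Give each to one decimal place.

|j0.39 + 0.75| = √(0.39² + 0.75²) = 0.8453
|j0.39 + 0.12| = √(0.39² + 0.12²) = 0.408
|T(j0.39)| = 16 × 0.8453 / 0.408 = 33.147
20 log₁₀(33.147) = 30.41 dB
∠(j0.39 + 0.75) = arctan(0.39/0.75) = 27.47°
∠(j0.39 + 0.12) = arctan(0.39/0.12) = 72.90°
∠T(j0.39) = 27.47° − 72.90° = -45.42°

|T| = 30.4 dB, ∠T = -45.4°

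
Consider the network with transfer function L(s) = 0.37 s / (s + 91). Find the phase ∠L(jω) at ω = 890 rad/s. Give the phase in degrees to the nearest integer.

∠(j890) = 90.00°
∠(j890 + 91) = arctan(890/91) = 84.16°
∠L(j890) = 90.00° − 84.16° = 5.84°

6°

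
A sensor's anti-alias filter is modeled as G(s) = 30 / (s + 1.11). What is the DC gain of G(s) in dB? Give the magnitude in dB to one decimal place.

28.6 dB

G(0) = 30 / 1.11 = 27.027
20 log₁₀(27.027) = 28.64 dB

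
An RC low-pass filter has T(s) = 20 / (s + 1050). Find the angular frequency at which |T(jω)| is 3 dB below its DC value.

1050 rad/sec

For a single-pole low-pass, the −3 dB point is at the pole: ω = 1050 rad/sec.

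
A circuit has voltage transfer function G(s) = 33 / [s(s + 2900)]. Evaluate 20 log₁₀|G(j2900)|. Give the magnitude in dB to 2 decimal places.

|j2900 + 2900| = √(2900² + 2900²) = 4101
|j2900| = 2900
|G(j2900)| = 33 / (4101 × 2900) = 2.7746e-06
20 log₁₀(2.7746e-06) = -111.136 dB

-111.14 dB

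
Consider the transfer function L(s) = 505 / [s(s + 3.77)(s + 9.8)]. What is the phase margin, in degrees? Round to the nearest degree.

Gain crossover: |L(jω)| = 1 at ω ≈ 6.1 rad s⁻¹.
∠L(j6.1) = −90° − arctan(6.1/3.77) − arctan(6.1/9.8) ≈ -180.19°
PM = 180° + (-180.19°) = -0.19°

-0 deg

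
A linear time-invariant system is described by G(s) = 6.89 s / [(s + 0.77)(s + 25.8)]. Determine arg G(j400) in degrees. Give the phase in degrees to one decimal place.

∠(j400) = 90.00°
∠(j400 + 0.77) = arctan(400/0.77) = 89.89°
∠(j400 + 25.8) = arctan(400/25.8) = 86.31°
∠G(j400) = 90.00° − (89.89° + 86.31°) = -86.20°

-86.2°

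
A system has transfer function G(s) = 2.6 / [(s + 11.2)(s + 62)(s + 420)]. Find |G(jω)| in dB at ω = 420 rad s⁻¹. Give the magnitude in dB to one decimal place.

|j420 + 11.2| = √(420² + 11.2²) = 420.1
|j420 + 62| = √(420² + 62²) = 424.6
|j420 + 420| = √(420² + 420²) = 594
|G(j420)| = 2.6 / (420.1 × 424.6 × 594) = 2.454e-08
20 log₁₀(2.454e-08) = -152.20 dB

-152.2 dB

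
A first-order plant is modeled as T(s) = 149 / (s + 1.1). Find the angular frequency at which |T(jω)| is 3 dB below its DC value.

1.1 rad s⁻¹

For a single-pole low-pass, the −3 dB point is at the pole: ω = 1.1 rad s⁻¹.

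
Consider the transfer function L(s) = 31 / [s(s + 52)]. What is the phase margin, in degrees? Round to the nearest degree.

89°

Gain crossover: |L(jω)| = 1 at ω ≈ 0.596 rad/s.
∠L(j0.596) = −90° − arctan(0.596/52) ≈ -90.66°
PM = 180° + (-90.66°) = 89.34°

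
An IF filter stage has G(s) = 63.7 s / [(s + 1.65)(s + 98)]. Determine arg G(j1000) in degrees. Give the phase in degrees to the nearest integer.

∠(j1000) = 90.00°
∠(j1000 + 1.65) = arctan(1000/1.65) = 89.91°
∠(j1000 + 98) = arctan(1000/98) = 84.40°
∠G(j1000) = 90.00° − (89.91° + 84.40°) = -84.31°

-84 deg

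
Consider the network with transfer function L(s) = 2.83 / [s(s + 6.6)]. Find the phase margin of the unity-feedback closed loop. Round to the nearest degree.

Gain crossover: |L(jω)| = 1 at ω ≈ 0.428 rad/sec.
∠L(j0.428) = −90° − arctan(0.428/6.6) ≈ -93.71°
PM = 180° + (-93.71°) = 86.29°

86°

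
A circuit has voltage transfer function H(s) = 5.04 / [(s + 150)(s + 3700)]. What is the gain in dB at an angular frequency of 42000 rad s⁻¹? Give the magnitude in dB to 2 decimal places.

|j42000 + 150| = √(42000² + 150²) = 4.2e+04
|j42000 + 3700| = √(42000² + 3700²) = 4.216e+04
|H(j42000)| = 5.04 / (4.2e+04 × 4.216e+04) = 2.8461e-09
20 log₁₀(2.8461e-09) = -170.915 dB

-170.91 dB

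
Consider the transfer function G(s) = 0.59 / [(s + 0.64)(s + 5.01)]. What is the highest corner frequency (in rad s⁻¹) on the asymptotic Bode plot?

5.01 rad s⁻¹

Break frequencies occur at each pole and zero magnitude: 0.64 rad s⁻¹, 5.01 rad s⁻¹.
The highest is 5.01 rad s⁻¹.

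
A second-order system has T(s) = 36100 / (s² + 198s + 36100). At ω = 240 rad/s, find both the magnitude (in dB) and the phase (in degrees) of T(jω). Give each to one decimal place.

|T| = -3.2 dB, ∠T = -114.3°

|(j240)² + 198(j240) + 36100| = |-21500 + j47520| = 5.216e+04
|T(j240)| = 36100 / 5.216e+04 = 0.69213
20 log₁₀(0.69213) = -3.20 dB
∠[(j240)² + 198(j240) + 36100] = ∠[-21500 + j47520] = 114.34°
∠T(j240) = −114.34° = -114.34°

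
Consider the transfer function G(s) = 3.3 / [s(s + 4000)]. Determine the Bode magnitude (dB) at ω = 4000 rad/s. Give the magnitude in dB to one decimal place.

|j4000 + 4000| = √(4000² + 4000²) = 5657
|j4000| = 4000
|G(j4000)| = 3.3 / (5657 × 4000) = 1.4584e-07
20 log₁₀(1.4584e-07) = -136.72 dB

-136.7 dB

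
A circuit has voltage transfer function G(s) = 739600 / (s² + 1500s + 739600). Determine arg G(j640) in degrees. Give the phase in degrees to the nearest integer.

-71 deg

∠[(j640)² + 1500(j640) + 739600] = ∠[3.3e+05 + j9.6e+05] = 71.03°
∠G(j640) = −71.03° = -71.03°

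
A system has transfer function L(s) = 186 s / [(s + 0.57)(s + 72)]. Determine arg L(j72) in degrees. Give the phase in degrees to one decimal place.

-44.5 deg

∠(j72) = 90.00°
∠(j72 + 0.57) = arctan(72/0.57) = 89.55°
∠(j72 + 72) = arctan(72/72) = 45.00°
∠L(j72) = 90.00° − (89.55° + 45.00°) = -44.55°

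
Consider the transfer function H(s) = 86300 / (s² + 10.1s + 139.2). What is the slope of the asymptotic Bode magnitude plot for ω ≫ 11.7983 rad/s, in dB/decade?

-40 dB/decade

With 0 zeros and 2 poles, the high-frequency asymptotic slope is 20 × (0 − 2) = -40 dB/decade.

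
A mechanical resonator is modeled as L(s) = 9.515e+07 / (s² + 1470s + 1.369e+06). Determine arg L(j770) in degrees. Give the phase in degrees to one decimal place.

-55.6°

∠[(j770)² + 1470(j770) + 1.369e+06] = ∠[7.761e+05 + j1.1319e+06] = 55.56°
∠L(j770) = −55.56° = -55.56°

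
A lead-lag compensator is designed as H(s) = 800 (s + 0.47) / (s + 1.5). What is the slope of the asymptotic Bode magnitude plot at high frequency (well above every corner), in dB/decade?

0 dB/decade

With 1 zero and 1 pole, the high-frequency asymptotic slope is 20 × (1 − 1) = 0 dB/decade.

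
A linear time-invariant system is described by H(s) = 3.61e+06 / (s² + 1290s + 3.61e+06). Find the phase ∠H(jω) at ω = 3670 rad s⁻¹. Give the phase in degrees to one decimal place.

∠[(j3670)² + 1290(j3670) + 3.61e+06] = ∠[-9.8589e+06 + j4.7343e+06] = 154.35°
∠H(j3670) = −154.35° = -154.35°

-154.3 deg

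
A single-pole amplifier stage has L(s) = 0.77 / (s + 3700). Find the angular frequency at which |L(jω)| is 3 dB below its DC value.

3700 rad/s

For a single-pole low-pass, the −3 dB point is at the pole: ω = 3700 rad/s.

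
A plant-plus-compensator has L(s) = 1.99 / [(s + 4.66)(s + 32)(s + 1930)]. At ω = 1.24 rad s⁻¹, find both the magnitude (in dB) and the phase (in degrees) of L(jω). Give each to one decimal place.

|L| = -103.5 dB, ∠L = -17.2°

|j1.24 + 4.66| = √(1.24² + 4.66²) = 4.822
|j1.24 + 32| = √(1.24² + 32²) = 32.02
|j1.24 + 1930| = √(1.24² + 1930²) = 1930
|L(j1.24)| = 1.99 / (4.822 × 32.02 × 1930) = 6.677e-06
20 log₁₀(6.677e-06) = -103.51 dB
∠(j1.24 + 4.66) = arctan(1.24/4.66) = 14.90°
∠(j1.24 + 32) = arctan(1.24/32) = 2.22°
∠(j1.24 + 1930) = arctan(1.24/1930) = 0.04°
∠L(j1.24) = − (14.90° + 2.22° + 0.04°) = -17.16°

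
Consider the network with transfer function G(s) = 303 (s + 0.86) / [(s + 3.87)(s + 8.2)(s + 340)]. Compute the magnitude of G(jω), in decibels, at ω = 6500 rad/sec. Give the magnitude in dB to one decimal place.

|j6500 + 0.86| = √(6500² + 0.86²) = 6500
|j6500 + 3.87| = √(6500² + 3.87²) = 6500
|j6500 + 8.2| = √(6500² + 8.2²) = 6500
|j6500 + 340| = √(6500² + 340²) = 6509
|G(j6500)| = 303 × 6500 / (6500 × 6500 × 6509) = 7.1618e-06
20 log₁₀(7.1618e-06) = -102.90 dB

-102.9 dB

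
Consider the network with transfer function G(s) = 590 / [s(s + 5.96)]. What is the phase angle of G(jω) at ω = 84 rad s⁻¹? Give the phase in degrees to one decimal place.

-175.9°

∠(j84 + 5.96) = arctan(84/5.96) = 85.94°
∠(j84) = 90.00°
∠G(j84) = − (85.94° + 90.00°) = -175.94°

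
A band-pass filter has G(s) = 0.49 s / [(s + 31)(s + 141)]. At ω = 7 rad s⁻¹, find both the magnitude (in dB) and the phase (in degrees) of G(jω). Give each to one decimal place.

|j7| = 7
|j7 + 31| = √(7² + 31²) = 31.78
|j7 + 141| = √(7² + 141²) = 141.2
|G(j7)| = 0.49 × 7 / (31.78 × 141.2) = 0.0007645
20 log₁₀(0.0007645) = -62.33 dB
∠(j7) = 90.00°
∠(j7 + 31) = arctan(7/31) = 12.72°
∠(j7 + 141) = arctan(7/141) = 2.84°
∠G(j7) = 90.00° − (12.72° + 2.84°) = 74.43°

|G| = -62.3 dB, ∠G = 74.4 deg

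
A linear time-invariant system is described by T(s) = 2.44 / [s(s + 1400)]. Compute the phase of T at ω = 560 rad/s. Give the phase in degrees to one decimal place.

∠(j560 + 1400) = arctan(560/1400) = 21.80°
∠(j560) = 90.00°
∠T(j560) = − (21.80° + 90.00°) = -111.80°

-111.8°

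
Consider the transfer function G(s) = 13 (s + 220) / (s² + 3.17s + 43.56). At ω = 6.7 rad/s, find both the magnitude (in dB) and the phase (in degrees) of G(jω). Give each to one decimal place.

|G| = 42.6 dB, ∠G = -91.8°

|j6.7 + 220| = √(6.7² + 220²) = 220.1
|(j6.7)² + 3.17(j6.7) + 43.56| = |-1.33 + j21.239| = 21.28
|G(j6.7)| = 13 × 220.1 / 21.28 = 134.46
20 log₁₀(134.46) = 42.57 dB
∠(j6.7 + 220) = arctan(6.7/220) = 1.74°
∠[(j6.7)² + 3.17(j6.7) + 43.56] = ∠[-1.33 + j21.239] = 93.58°
∠G(j6.7) = 1.74° − 93.58° = -91.84°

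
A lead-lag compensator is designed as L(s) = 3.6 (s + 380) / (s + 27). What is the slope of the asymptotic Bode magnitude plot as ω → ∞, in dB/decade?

With 1 zero and 1 pole, the high-frequency asymptotic slope is 20 × (1 − 1) = 0 dB/decade.

0 dB/decade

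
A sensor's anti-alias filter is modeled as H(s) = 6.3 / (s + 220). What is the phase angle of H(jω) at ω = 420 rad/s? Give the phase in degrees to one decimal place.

-62.4°

∠(j420 + 220) = arctan(420/220) = 62.35°
∠H(j420) = −62.35° = -62.35°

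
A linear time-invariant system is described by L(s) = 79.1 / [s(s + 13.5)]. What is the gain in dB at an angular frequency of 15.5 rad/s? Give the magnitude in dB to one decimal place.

-12.1 dB

|j15.5 + 13.5| = √(15.5² + 13.5²) = 20.55
|j15.5| = 15.5
|L(j15.5)| = 79.1 / (20.55 × 15.5) = 0.24827
20 log₁₀(0.24827) = -12.10 dB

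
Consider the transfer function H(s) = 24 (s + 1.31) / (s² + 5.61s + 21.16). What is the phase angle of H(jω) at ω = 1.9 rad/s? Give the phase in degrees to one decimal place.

24.1°

∠(j1.9 + 1.31) = arctan(1.9/1.31) = 55.41°
∠[(j1.9)² + 5.61(j1.9) + 21.16] = ∠[17.55 + j10.659] = 31.27°
∠H(j1.9) = 55.41° − 31.27° = 24.14°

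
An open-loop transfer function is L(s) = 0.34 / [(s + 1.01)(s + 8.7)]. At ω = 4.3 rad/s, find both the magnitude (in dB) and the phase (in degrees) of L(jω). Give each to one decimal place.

|j4.3 + 1.01| = √(4.3² + 1.01²) = 4.417
|j4.3 + 8.7| = √(4.3² + 8.7²) = 9.705
|L(j4.3)| = 0.34 / (4.417 × 9.705) = 0.0079318
20 log₁₀(0.0079318) = -42.01 dB
∠(j4.3 + 1.01) = arctan(4.3/1.01) = 76.78°
∠(j4.3 + 8.7) = arctan(4.3/8.7) = 26.30°
∠L(j4.3) = − (76.78° + 26.30°) = -103.08°

|L| = -42.0 dB, ∠L = -103.1°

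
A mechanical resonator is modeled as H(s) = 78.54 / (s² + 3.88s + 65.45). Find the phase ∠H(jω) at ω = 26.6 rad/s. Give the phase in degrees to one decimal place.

∠[(j26.6)² + 3.88(j26.6) + 65.45] = ∠[-642.11 + j103.21] = 170.87°
∠H(j26.6) = −170.87° = -170.87°

-170.9°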